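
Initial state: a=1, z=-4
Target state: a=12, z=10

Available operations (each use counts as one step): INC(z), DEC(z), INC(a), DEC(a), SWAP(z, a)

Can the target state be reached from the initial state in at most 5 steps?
No

The target state cannot be reached within 5 steps.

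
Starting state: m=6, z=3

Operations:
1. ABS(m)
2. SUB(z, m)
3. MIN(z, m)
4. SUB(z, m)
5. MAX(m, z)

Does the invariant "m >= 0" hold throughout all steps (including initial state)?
Yes

The invariant holds at every step.

State at each step:
Initial: m=6, z=3
After step 1: m=6, z=3
After step 2: m=6, z=-3
After step 3: m=6, z=-3
After step 4: m=6, z=-9
After step 5: m=6, z=-9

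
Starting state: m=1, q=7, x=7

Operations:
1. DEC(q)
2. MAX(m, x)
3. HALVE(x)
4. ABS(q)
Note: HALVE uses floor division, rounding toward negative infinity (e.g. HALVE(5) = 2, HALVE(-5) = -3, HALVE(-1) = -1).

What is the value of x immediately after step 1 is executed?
x = 7

Tracing x through execution:
Initial: x = 7
After step 1 (DEC(q)): x = 7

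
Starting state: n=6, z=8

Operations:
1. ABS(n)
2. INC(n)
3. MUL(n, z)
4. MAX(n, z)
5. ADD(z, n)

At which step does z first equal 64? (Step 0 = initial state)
Step 5

Tracing z:
Initial: z = 8
After step 1: z = 8
After step 2: z = 8
After step 3: z = 8
After step 4: z = 8
After step 5: z = 64 ← first occurrence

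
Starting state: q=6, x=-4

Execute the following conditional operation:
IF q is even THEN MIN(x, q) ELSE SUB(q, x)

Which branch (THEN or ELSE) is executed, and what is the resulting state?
Branch: THEN, Final state: q=6, x=-4

Evaluating condition: q is even
Condition is True, so THEN branch executes
After MIN(x, q): q=6, x=-4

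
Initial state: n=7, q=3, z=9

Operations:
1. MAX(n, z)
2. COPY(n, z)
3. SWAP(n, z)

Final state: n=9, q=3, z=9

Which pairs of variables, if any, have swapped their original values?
None

Comparing initial and final values:
z: 9 → 9
q: 3 → 3
n: 7 → 9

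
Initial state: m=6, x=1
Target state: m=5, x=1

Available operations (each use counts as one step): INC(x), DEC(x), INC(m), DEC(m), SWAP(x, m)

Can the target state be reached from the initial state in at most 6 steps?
Yes

Path (1 step): DEC(m)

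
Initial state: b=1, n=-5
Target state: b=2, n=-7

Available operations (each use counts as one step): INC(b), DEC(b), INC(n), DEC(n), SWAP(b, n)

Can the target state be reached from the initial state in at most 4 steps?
Yes

Path (3 steps): INC(b) → DEC(n) → DEC(n)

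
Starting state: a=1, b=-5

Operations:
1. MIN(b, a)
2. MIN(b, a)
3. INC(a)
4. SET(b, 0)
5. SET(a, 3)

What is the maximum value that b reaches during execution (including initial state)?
0

Values of b at each step:
Initial: b = -5
After step 1: b = -5
After step 2: b = -5
After step 3: b = -5
After step 4: b = 0 ← maximum
After step 5: b = 0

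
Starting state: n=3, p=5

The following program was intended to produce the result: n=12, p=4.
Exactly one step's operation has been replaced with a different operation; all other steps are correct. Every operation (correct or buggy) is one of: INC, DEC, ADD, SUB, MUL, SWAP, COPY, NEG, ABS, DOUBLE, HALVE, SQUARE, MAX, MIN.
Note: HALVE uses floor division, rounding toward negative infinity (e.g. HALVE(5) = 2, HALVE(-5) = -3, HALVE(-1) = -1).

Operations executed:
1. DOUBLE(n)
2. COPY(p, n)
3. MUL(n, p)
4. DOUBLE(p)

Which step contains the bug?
Step 2

Trace with buggy code:
Initial: n=3, p=5
After step 1: n=6, p=5
After step 2: n=6, p=6
After step 3: n=36, p=6
After step 4: n=36, p=12
Actual final n=36, p=12 ≠ expected n=12, p=4.
Step 2 is the only position where a single-operation replacement can produce the expected result.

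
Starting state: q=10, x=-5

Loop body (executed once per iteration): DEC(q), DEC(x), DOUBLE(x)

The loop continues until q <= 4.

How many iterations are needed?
6

Tracing iterations:
Initial: q=10, x=-5
After iteration 1: q=9, x=-12
After iteration 2: q=8, x=-26
After iteration 3: q=7, x=-54
After iteration 4: q=6, x=-110
After iteration 5: q=5, x=-222
After iteration 6: q=4, x=-446
q <= 4 now holds, so the loop exits after 6 iterations.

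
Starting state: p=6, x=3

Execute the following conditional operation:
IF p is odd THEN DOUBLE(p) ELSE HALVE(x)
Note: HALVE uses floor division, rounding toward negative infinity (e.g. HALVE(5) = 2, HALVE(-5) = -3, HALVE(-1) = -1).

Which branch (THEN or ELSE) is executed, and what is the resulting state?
Branch: ELSE, Final state: p=6, x=1

Evaluating condition: p is odd
Condition is False, so ELSE branch executes
After HALVE(x): p=6, x=1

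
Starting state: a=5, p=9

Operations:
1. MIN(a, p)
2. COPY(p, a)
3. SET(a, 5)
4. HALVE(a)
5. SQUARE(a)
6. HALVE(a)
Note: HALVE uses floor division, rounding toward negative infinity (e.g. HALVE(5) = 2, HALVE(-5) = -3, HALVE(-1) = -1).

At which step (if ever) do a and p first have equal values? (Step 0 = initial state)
Step 2

a and p first become equal after step 2.

Comparing values at each step:
Initial: a=5, p=9
After step 1: a=5, p=9
After step 2: a=5, p=5 ← equal!
After step 3: a=5, p=5 ← equal!
After step 4: a=2, p=5
After step 5: a=4, p=5
After step 6: a=2, p=5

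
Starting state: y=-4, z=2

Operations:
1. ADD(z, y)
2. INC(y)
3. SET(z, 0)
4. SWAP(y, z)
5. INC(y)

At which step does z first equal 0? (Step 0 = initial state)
Step 3

Tracing z:
Initial: z = 2
After step 1: z = -2
After step 2: z = -2
After step 3: z = 0 ← first occurrence
After step 4: z = -3
After step 5: z = -3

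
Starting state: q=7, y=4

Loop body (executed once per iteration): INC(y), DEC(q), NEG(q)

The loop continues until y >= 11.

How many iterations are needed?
7

Tracing iterations:
Initial: q=7, y=4
After iteration 1: q=-6, y=5
After iteration 2: q=7, y=6
After iteration 3: q=-6, y=7
After iteration 4: q=7, y=8
After iteration 5: q=-6, y=9
After iteration 6: q=7, y=10
After iteration 7: q=-6, y=11
y >= 11 now holds, so the loop exits after 7 iterations.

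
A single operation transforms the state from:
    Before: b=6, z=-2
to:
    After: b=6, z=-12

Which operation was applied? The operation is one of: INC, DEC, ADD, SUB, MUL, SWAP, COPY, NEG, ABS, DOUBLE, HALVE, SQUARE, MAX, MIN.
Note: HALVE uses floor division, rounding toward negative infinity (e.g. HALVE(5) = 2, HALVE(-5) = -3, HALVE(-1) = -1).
MUL(z, b)

Analyzing the change:
Before: b=6, z=-2
After: b=6, z=-12
Variable z changed from -2 to -12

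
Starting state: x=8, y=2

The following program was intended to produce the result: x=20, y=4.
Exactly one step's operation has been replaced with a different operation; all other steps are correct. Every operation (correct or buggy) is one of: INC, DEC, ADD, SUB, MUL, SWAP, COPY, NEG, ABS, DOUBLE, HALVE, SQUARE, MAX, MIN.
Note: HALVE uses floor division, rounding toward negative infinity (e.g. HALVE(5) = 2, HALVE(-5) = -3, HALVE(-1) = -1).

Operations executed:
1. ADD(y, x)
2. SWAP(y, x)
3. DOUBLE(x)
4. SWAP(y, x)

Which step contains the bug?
Step 4

Trace with buggy code:
Initial: x=8, y=2
After step 1: x=8, y=10
After step 2: x=10, y=8
After step 3: x=20, y=8
After step 4: x=8, y=20
Actual final x=8, y=20 ≠ expected x=20, y=4.
Step 4 is the only position where a single-operation replacement can produce the expected result.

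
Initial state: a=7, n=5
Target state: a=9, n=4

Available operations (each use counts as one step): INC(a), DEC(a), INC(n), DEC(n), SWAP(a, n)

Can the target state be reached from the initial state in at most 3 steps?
Yes

Path (3 steps): INC(a) → INC(a) → DEC(n)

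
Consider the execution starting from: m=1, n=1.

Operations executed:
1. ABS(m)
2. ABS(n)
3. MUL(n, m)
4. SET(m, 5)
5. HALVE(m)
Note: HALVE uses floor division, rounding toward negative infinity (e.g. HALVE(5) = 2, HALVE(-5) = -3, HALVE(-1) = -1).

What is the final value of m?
m = 2

Tracing execution:
Step 1: ABS(m) → m = 1
Step 2: ABS(n) → m = 1
Step 3: MUL(n, m) → m = 1
Step 4: SET(m, 5) → m = 5
Step 5: HALVE(m) → m = 2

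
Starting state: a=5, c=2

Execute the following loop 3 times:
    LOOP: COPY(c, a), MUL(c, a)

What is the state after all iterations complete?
a=5, c=25

Iteration trace:
Start: a=5, c=2
After iteration 1: a=5, c=25
After iteration 2: a=5, c=25
After iteration 3: a=5, c=25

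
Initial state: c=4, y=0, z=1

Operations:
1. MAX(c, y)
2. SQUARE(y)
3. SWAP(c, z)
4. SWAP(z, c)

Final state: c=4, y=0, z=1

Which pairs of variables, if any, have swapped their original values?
None

Comparing initial and final values:
z: 1 → 1
c: 4 → 4
y: 0 → 0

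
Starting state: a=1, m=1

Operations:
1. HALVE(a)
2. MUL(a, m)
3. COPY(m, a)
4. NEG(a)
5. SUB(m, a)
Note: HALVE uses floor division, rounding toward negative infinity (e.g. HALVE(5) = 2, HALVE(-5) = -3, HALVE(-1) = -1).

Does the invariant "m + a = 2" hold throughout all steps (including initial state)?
No, violated after step 1

The invariant is violated after step 1.

State at each step:
Initial: a=1, m=1
After step 1: a=0, m=1
After step 2: a=0, m=1
After step 3: a=0, m=0
After step 4: a=0, m=0
After step 5: a=0, m=0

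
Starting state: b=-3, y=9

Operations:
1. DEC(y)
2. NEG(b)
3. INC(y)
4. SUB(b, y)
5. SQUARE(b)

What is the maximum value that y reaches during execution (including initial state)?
9

Values of y at each step:
Initial: y = 9 ← maximum
After step 1: y = 8
After step 2: y = 8
After step 3: y = 9
After step 4: y = 9
After step 5: y = 9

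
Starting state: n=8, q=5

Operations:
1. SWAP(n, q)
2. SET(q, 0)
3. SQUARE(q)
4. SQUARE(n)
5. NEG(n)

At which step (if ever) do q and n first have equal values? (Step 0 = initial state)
Never

q and n never become equal during execution.

Comparing values at each step:
Initial: q=5, n=8
After step 1: q=8, n=5
After step 2: q=0, n=5
After step 3: q=0, n=5
After step 4: q=0, n=25
After step 5: q=0, n=-25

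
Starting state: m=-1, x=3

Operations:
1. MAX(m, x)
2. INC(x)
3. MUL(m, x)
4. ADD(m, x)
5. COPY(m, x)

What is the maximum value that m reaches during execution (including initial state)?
16

Values of m at each step:
Initial: m = -1
After step 1: m = 3
After step 2: m = 3
After step 3: m = 12
After step 4: m = 16 ← maximum
After step 5: m = 4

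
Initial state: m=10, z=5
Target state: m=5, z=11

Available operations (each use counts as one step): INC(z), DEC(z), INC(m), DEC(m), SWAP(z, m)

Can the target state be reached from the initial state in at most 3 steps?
Yes

Path (2 steps): INC(m) → SWAP(z, m)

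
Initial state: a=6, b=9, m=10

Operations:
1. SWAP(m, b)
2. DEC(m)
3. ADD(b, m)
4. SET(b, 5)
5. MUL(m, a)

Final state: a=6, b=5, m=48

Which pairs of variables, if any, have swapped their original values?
None

Comparing initial and final values:
a: 6 → 6
b: 9 → 5
m: 10 → 48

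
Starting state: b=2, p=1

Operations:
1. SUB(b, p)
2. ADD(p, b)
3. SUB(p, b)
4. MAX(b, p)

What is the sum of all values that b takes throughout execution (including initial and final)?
6

Values of b at each step:
Initial: b = 2
After step 1: b = 1
After step 2: b = 1
After step 3: b = 1
After step 4: b = 1
Sum = 2 + 1 + 1 + 1 + 1 = 6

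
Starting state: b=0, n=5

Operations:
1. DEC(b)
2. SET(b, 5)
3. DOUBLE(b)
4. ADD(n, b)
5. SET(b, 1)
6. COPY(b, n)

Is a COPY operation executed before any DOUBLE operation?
No

First COPY: step 6
First DOUBLE: step 3
Since 6 > 3, DOUBLE comes first.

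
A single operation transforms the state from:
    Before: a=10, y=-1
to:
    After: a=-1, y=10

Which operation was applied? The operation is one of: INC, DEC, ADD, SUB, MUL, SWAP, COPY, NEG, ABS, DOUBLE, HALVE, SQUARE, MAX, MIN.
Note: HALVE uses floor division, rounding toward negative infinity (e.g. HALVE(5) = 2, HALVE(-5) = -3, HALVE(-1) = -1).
SWAP(a, y)

Analyzing the change:
Before: a=10, y=-1
After: a=-1, y=10
Variable a changed from 10 to -1
Variable y changed from -1 to 10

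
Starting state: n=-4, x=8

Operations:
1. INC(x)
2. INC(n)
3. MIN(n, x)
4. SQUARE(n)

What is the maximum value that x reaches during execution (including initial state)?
9

Values of x at each step:
Initial: x = 8
After step 1: x = 9 ← maximum
After step 2: x = 9
After step 3: x = 9
After step 4: x = 9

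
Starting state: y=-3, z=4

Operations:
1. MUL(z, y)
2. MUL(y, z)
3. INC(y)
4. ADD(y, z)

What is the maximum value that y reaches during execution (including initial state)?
37

Values of y at each step:
Initial: y = -3
After step 1: y = -3
After step 2: y = 36
After step 3: y = 37 ← maximum
After step 4: y = 25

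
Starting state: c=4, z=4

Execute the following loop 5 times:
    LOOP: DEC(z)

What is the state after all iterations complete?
c=4, z=-1

Iteration trace:
Start: c=4, z=4
After iteration 1: c=4, z=3
After iteration 2: c=4, z=2
After iteration 3: c=4, z=1
After iteration 4: c=4, z=0
After iteration 5: c=4, z=-1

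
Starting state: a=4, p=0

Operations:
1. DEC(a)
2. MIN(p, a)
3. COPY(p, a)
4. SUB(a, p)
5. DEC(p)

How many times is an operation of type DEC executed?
2

Counting DEC operations:
Step 1: DEC(a) ← DEC
Step 5: DEC(p) ← DEC
Total: 2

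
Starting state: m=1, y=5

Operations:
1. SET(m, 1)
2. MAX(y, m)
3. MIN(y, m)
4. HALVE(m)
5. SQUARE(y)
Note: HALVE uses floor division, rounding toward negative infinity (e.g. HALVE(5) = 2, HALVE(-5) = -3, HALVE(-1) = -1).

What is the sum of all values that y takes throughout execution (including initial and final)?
18

Values of y at each step:
Initial: y = 5
After step 1: y = 5
After step 2: y = 5
After step 3: y = 1
After step 4: y = 1
After step 5: y = 1
Sum = 5 + 5 + 5 + 1 + 1 + 1 = 18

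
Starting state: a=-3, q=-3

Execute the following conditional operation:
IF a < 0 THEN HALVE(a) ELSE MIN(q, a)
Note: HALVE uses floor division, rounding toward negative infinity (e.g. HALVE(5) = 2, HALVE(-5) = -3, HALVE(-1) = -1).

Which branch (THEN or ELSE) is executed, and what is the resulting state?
Branch: THEN, Final state: a=-2, q=-3

Evaluating condition: a < 0
a = -3
Condition is True, so THEN branch executes
After HALVE(a): a=-2, q=-3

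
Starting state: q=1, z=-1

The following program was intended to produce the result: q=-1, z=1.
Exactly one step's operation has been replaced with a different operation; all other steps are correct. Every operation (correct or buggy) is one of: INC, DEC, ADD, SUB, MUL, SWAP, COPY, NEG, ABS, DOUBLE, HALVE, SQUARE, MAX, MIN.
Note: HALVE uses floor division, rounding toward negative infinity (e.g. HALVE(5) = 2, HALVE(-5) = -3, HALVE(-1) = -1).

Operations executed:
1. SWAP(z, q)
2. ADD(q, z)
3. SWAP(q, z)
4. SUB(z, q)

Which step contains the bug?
Step 1

Trace with buggy code:
Initial: q=1, z=-1
After step 1: q=-1, z=1
After step 2: q=0, z=1
After step 3: q=1, z=0
After step 4: q=1, z=-1
Actual final q=1, z=-1 ≠ expected q=-1, z=1.
Step 1 is the only position where a single-operation replacement can produce the expected result.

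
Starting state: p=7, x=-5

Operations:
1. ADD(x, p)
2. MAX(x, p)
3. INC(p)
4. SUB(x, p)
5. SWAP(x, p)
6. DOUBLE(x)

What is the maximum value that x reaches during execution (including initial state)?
16

Values of x at each step:
Initial: x = -5
After step 1: x = 2
After step 2: x = 7
After step 3: x = 7
After step 4: x = -1
After step 5: x = 8
After step 6: x = 16 ← maximum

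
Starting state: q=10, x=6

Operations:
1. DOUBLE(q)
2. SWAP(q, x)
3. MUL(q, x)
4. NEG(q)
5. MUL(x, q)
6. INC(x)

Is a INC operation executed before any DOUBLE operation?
No

First INC: step 6
First DOUBLE: step 1
Since 6 > 1, DOUBLE comes first.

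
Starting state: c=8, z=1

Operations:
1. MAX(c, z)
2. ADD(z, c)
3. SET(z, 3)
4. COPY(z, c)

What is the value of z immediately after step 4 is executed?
z = 8

Tracing z through execution:
Initial: z = 1
After step 1 (MAX(c, z)): z = 1
After step 2 (ADD(z, c)): z = 9
After step 3 (SET(z, 3)): z = 3
After step 4 (COPY(z, c)): z = 8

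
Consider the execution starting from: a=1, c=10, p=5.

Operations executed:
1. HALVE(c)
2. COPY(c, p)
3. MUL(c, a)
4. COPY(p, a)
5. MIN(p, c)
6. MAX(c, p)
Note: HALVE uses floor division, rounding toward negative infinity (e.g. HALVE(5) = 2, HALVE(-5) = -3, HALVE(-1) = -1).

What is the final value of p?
p = 1

Tracing execution:
Step 1: HALVE(c) → p = 5
Step 2: COPY(c, p) → p = 5
Step 3: MUL(c, a) → p = 5
Step 4: COPY(p, a) → p = 1
Step 5: MIN(p, c) → p = 1
Step 6: MAX(c, p) → p = 1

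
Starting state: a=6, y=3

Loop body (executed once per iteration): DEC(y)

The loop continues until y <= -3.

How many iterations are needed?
6

Tracing iterations:
Initial: a=6, y=3
After iteration 1: a=6, y=2
After iteration 2: a=6, y=1
After iteration 3: a=6, y=0
After iteration 4: a=6, y=-1
After iteration 5: a=6, y=-2
After iteration 6: a=6, y=-3
y <= -3 now holds, so the loop exits after 6 iterations.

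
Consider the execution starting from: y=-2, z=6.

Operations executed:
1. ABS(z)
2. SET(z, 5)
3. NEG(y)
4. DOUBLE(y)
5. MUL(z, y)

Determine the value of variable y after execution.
y = 4

Tracing execution:
Step 1: ABS(z) → y = -2
Step 2: SET(z, 5) → y = -2
Step 3: NEG(y) → y = 2
Step 4: DOUBLE(y) → y = 4
Step 5: MUL(z, y) → y = 4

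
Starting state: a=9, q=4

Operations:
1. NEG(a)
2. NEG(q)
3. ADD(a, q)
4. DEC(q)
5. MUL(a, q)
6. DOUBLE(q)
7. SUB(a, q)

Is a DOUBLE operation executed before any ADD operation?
No

First DOUBLE: step 6
First ADD: step 3
Since 6 > 3, ADD comes first.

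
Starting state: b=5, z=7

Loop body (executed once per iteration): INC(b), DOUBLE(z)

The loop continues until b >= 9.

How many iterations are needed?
4

Tracing iterations:
Initial: b=5, z=7
After iteration 1: b=6, z=14
After iteration 2: b=7, z=28
After iteration 3: b=8, z=56
After iteration 4: b=9, z=112
b >= 9 now holds, so the loop exits after 4 iterations.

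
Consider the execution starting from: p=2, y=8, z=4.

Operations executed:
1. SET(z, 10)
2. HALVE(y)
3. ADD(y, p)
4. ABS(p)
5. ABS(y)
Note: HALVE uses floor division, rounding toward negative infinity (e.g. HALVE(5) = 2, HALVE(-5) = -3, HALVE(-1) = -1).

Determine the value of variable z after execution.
z = 10

Tracing execution:
Step 1: SET(z, 10) → z = 10
Step 2: HALVE(y) → z = 10
Step 3: ADD(y, p) → z = 10
Step 4: ABS(p) → z = 10
Step 5: ABS(y) → z = 10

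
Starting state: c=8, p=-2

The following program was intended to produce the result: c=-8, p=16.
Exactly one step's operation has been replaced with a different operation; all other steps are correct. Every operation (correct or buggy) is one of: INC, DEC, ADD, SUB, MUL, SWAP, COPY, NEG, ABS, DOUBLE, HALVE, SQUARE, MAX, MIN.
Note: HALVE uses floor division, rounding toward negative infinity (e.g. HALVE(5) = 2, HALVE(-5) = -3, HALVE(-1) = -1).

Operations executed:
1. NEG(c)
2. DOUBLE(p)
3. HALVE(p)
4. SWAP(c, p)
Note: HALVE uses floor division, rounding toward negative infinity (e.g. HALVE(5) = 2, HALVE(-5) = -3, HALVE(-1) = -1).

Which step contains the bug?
Step 4

Trace with buggy code:
Initial: c=8, p=-2
After step 1: c=-8, p=-2
After step 2: c=-8, p=-4
After step 3: c=-8, p=-2
After step 4: c=-2, p=-8
Actual final c=-2, p=-8 ≠ expected c=-8, p=16.
Step 4 is the only position where a single-operation replacement can produce the expected result.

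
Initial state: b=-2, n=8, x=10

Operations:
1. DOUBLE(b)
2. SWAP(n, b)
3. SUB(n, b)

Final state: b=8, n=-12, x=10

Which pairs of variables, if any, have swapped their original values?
None

Comparing initial and final values:
b: -2 → 8
x: 10 → 10
n: 8 → -12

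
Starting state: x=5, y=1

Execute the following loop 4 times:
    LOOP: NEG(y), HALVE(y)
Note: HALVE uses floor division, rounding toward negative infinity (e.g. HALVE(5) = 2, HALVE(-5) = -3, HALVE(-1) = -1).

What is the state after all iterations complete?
x=5, y=0

Iteration trace:
Start: x=5, y=1
After iteration 1: x=5, y=-1
After iteration 2: x=5, y=0
After iteration 3: x=5, y=0
After iteration 4: x=5, y=0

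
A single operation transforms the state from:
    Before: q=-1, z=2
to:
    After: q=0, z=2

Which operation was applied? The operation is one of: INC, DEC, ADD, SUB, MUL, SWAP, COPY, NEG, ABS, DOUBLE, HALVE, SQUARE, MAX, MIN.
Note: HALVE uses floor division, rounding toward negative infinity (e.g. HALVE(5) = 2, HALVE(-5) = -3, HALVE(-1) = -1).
INC(q)

Analyzing the change:
Before: q=-1, z=2
After: q=0, z=2
Variable q changed from -1 to 0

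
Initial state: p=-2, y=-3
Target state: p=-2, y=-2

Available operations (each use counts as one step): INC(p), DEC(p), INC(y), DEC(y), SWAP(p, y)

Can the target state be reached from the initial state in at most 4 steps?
Yes

Path (1 step): INC(y)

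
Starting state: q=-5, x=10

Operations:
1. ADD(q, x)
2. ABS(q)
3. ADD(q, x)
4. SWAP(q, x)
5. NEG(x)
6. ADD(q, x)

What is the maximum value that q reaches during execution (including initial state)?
15

Values of q at each step:
Initial: q = -5
After step 1: q = 5
After step 2: q = 5
After step 3: q = 15 ← maximum
After step 4: q = 10
After step 5: q = 10
After step 6: q = -5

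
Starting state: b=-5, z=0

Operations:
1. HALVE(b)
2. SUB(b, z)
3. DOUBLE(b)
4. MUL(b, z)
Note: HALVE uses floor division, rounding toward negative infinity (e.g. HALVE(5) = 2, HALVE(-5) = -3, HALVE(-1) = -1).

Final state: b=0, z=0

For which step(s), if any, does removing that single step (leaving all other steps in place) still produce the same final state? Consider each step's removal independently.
Step(s) 1, 2, 3

Testing removal of each single step:
Without step 1: final = b=0, z=0 (same)
Without step 2: final = b=0, z=0 (same)
Without step 3: final = b=0, z=0 (same)
Without step 4: final = b=-6, z=0 (different)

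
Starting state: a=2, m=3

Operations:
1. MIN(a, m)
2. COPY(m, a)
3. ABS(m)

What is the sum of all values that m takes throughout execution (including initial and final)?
10

Values of m at each step:
Initial: m = 3
After step 1: m = 3
After step 2: m = 2
After step 3: m = 2
Sum = 3 + 3 + 2 + 2 = 10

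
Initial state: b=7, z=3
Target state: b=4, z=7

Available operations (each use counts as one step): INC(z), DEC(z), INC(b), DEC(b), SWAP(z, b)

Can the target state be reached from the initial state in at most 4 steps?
Yes

Path (2 steps): INC(z) → SWAP(z, b)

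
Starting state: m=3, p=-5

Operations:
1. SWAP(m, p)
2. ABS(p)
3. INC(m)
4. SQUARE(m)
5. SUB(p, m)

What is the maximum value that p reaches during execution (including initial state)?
3

Values of p at each step:
Initial: p = -5
After step 1: p = 3 ← maximum
After step 2: p = 3
After step 3: p = 3
After step 4: p = 3
After step 5: p = -13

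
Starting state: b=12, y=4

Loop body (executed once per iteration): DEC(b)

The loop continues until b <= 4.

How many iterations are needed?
8

Tracing iterations:
Initial: b=12, y=4
After iteration 1: b=11, y=4
After iteration 2: b=10, y=4
After iteration 3: b=9, y=4
After iteration 4: b=8, y=4
After iteration 5: b=7, y=4
After iteration 6: b=6, y=4
After iteration 7: b=5, y=4
After iteration 8: b=4, y=4
b <= 4 now holds, so the loop exits after 8 iterations.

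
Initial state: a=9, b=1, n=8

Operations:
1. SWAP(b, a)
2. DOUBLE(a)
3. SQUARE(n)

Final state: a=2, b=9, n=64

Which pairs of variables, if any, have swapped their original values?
None

Comparing initial and final values:
b: 1 → 9
a: 9 → 2
n: 8 → 64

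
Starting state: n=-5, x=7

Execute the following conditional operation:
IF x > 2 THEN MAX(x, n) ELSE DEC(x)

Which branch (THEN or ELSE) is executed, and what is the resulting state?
Branch: THEN, Final state: n=-5, x=7

Evaluating condition: x > 2
x = 7
Condition is True, so THEN branch executes
After MAX(x, n): n=-5, x=7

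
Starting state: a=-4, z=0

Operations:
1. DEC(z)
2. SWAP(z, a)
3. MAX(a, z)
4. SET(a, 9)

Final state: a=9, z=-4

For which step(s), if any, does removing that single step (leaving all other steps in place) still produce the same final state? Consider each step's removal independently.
Step(s) 1, 3

Testing removal of each single step:
Without step 1: final = a=9, z=-4 (same)
Without step 2: final = a=9, z=-1 (different)
Without step 3: final = a=9, z=-4 (same)
Without step 4: final = a=-1, z=-4 (different)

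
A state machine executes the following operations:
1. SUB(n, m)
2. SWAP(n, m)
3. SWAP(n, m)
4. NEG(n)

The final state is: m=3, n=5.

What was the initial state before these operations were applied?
m=3, n=-2

Working backwards:
Final state: m=3, n=5
Before step 4 (NEG(n)): m=3, n=-5
Before step 3 (SWAP(n, m)): m=-5, n=3
Before step 2 (SWAP(n, m)): m=3, n=-5
Before step 1 (SUB(n, m)): m=3, n=-2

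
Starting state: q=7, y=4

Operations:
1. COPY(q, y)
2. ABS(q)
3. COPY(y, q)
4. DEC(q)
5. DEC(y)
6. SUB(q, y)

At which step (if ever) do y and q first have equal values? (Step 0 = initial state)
Step 1

y and q first become equal after step 1.

Comparing values at each step:
Initial: y=4, q=7
After step 1: y=4, q=4 ← equal!
After step 2: y=4, q=4 ← equal!
After step 3: y=4, q=4 ← equal!
After step 4: y=4, q=3
After step 5: y=3, q=3 ← equal!
After step 6: y=3, q=0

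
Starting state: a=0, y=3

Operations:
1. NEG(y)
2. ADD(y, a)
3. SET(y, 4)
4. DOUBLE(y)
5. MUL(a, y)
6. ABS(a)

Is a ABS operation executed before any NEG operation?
No

First ABS: step 6
First NEG: step 1
Since 6 > 1, NEG comes first.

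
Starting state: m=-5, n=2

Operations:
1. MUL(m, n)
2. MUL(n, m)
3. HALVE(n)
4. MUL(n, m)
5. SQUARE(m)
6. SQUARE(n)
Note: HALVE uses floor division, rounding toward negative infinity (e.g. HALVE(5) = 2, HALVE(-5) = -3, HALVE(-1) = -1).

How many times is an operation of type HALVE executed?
1

Counting HALVE operations:
Step 3: HALVE(n) ← HALVE
Total: 1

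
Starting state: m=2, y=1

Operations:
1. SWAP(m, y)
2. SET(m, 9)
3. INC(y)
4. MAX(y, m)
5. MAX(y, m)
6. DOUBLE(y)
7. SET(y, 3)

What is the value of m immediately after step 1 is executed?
m = 1

Tracing m through execution:
Initial: m = 2
After step 1 (SWAP(m, y)): m = 1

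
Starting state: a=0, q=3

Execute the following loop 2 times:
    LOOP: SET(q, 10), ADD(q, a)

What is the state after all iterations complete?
a=0, q=10

Iteration trace:
Start: a=0, q=3
After iteration 1: a=0, q=10
After iteration 2: a=0, q=10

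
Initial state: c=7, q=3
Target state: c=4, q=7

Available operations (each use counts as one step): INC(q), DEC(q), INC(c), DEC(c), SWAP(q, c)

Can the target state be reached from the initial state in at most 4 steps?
Yes

Path (2 steps): INC(q) → SWAP(q, c)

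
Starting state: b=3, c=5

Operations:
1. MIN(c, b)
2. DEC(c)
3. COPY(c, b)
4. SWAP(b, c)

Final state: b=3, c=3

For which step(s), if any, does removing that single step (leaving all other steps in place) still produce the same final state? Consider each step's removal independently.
Step(s) 1, 2, 4

Testing removal of each single step:
Without step 1: final = b=3, c=3 (same)
Without step 2: final = b=3, c=3 (same)
Without step 3: final = b=2, c=3 (different)
Without step 4: final = b=3, c=3 (same)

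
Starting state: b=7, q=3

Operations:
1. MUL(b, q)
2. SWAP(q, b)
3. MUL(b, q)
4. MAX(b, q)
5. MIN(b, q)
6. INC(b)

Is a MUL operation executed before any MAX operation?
Yes

First MUL: step 1
First MAX: step 4
Since 1 < 4, MUL comes first.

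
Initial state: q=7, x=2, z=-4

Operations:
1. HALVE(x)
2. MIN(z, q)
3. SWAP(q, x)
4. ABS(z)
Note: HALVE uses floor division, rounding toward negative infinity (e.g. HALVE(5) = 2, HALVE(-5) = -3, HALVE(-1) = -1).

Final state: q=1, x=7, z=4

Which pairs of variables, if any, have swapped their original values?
None

Comparing initial and final values:
q: 7 → 1
x: 2 → 7
z: -4 → 4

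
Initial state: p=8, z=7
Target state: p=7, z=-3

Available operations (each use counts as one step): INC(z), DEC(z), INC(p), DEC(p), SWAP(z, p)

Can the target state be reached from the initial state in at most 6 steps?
No

The target state cannot be reached within 6 steps.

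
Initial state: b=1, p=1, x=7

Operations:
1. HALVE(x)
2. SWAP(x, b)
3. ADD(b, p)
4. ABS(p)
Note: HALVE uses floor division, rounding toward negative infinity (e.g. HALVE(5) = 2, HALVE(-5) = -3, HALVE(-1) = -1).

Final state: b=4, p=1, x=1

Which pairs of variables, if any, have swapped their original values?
None

Comparing initial and final values:
x: 7 → 1
b: 1 → 4
p: 1 → 1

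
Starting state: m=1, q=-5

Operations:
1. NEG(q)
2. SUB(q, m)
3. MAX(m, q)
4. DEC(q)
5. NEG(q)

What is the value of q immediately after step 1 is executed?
q = 5

Tracing q through execution:
Initial: q = -5
After step 1 (NEG(q)): q = 5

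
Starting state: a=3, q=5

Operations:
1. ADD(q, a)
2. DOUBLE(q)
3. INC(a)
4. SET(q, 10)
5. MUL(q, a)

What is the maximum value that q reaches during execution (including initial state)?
40

Values of q at each step:
Initial: q = 5
After step 1: q = 8
After step 2: q = 16
After step 3: q = 16
After step 4: q = 10
After step 5: q = 40 ← maximum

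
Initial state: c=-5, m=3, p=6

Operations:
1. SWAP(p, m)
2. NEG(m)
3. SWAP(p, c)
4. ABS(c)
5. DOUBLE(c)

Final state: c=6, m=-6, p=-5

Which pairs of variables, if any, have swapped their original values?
(p, c)

Comparing initial and final values:
p: 6 → -5
c: -5 → 6
m: 3 → -6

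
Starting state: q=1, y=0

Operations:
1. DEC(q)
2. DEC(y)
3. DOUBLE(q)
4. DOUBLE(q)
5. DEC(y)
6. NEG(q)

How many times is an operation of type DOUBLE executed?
2

Counting DOUBLE operations:
Step 3: DOUBLE(q) ← DOUBLE
Step 4: DOUBLE(q) ← DOUBLE
Total: 2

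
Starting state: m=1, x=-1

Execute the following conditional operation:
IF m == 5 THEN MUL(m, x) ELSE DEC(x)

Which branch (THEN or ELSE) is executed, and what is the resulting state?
Branch: ELSE, Final state: m=1, x=-2

Evaluating condition: m == 5
m = 1
Condition is False, so ELSE branch executes
After DEC(x): m=1, x=-2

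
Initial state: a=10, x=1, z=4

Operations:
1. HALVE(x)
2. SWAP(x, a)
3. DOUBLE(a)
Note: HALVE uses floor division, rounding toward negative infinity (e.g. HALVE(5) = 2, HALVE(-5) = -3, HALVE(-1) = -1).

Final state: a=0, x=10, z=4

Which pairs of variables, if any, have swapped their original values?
None

Comparing initial and final values:
x: 1 → 10
a: 10 → 0
z: 4 → 4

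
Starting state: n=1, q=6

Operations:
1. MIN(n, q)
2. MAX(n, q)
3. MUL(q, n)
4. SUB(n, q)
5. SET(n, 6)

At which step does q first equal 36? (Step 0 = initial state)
Step 3

Tracing q:
Initial: q = 6
After step 1: q = 6
After step 2: q = 6
After step 3: q = 36 ← first occurrence
After step 4: q = 36
After step 5: q = 36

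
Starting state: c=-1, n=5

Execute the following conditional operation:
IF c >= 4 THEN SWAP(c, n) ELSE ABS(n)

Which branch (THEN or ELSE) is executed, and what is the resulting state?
Branch: ELSE, Final state: c=-1, n=5

Evaluating condition: c >= 4
c = -1
Condition is False, so ELSE branch executes
After ABS(n): c=-1, n=5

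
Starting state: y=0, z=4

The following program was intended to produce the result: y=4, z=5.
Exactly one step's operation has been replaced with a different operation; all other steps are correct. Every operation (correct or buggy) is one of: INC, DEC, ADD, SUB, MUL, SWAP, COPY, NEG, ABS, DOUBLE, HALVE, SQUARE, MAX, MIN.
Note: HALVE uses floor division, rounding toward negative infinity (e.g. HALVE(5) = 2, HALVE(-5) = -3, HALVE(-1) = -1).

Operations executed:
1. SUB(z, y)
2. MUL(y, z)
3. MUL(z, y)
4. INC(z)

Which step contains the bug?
Step 3

Trace with buggy code:
Initial: y=0, z=4
After step 1: y=0, z=4
After step 2: y=0, z=4
After step 3: y=0, z=0
After step 4: y=0, z=1
Actual final y=0, z=1 ≠ expected y=4, z=5.
Step 3 is the only position where a single-operation replacement can produce the expected result.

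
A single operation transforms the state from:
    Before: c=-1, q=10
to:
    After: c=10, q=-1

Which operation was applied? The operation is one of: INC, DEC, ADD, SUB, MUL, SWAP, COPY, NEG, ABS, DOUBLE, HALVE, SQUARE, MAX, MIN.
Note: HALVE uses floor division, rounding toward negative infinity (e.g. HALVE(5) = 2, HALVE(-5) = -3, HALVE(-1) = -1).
SWAP(c, q)

Analyzing the change:
Before: c=-1, q=10
After: c=10, q=-1
Variable c changed from -1 to 10
Variable q changed from 10 to -1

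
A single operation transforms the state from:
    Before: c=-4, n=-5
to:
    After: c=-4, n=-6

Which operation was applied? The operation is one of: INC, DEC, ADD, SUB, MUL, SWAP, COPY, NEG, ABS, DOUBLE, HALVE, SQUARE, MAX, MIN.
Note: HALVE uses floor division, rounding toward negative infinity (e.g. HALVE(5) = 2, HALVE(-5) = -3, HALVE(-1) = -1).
DEC(n)

Analyzing the change:
Before: c=-4, n=-5
After: c=-4, n=-6
Variable n changed from -5 to -6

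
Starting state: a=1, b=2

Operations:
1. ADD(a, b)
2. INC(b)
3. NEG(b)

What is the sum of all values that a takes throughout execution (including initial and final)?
10

Values of a at each step:
Initial: a = 1
After step 1: a = 3
After step 2: a = 3
After step 3: a = 3
Sum = 1 + 3 + 3 + 3 = 10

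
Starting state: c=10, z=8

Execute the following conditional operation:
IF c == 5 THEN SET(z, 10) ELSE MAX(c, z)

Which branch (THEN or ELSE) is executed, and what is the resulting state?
Branch: ELSE, Final state: c=10, z=8

Evaluating condition: c == 5
c = 10
Condition is False, so ELSE branch executes
After MAX(c, z): c=10, z=8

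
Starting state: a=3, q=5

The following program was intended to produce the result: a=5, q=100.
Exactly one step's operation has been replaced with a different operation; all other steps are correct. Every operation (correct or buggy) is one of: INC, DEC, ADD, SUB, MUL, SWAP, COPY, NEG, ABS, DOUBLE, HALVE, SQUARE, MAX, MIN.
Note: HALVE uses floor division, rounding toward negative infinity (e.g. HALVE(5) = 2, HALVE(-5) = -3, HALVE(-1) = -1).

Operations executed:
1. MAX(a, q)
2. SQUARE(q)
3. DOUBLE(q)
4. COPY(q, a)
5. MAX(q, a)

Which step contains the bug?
Step 4

Trace with buggy code:
Initial: a=3, q=5
After step 1: a=5, q=5
After step 2: a=5, q=25
After step 3: a=5, q=50
After step 4: a=5, q=5
After step 5: a=5, q=5
Actual final a=5, q=5 ≠ expected a=5, q=100.
Step 4 is the only position where a single-operation replacement can produce the expected result.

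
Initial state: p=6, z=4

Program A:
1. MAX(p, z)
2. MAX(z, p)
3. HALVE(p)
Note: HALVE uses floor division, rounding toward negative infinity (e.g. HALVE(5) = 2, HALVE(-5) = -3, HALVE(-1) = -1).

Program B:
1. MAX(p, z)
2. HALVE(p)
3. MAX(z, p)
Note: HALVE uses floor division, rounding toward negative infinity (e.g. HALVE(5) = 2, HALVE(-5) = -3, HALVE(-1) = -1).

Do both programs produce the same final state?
No

Program A final state: p=3, z=6
Program B final state: p=3, z=4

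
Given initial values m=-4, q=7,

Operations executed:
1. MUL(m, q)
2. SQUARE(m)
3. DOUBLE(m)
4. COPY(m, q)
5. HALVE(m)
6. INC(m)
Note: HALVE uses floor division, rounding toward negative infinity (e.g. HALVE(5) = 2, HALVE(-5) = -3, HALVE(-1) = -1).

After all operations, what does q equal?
q = 7

Tracing execution:
Step 1: MUL(m, q) → q = 7
Step 2: SQUARE(m) → q = 7
Step 3: DOUBLE(m) → q = 7
Step 4: COPY(m, q) → q = 7
Step 5: HALVE(m) → q = 7
Step 6: INC(m) → q = 7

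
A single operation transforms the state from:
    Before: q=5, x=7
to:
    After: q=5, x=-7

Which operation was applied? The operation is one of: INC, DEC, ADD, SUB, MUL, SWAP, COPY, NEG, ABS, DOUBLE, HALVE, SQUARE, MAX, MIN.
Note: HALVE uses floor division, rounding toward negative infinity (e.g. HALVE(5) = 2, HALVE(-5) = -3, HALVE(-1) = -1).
NEG(x)

Analyzing the change:
Before: q=5, x=7
After: q=5, x=-7
Variable x changed from 7 to -7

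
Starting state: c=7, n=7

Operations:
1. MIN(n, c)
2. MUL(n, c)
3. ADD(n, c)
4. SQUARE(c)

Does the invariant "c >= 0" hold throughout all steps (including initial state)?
Yes

The invariant holds at every step.

State at each step:
Initial: c=7, n=7
After step 1: c=7, n=7
After step 2: c=7, n=49
After step 3: c=7, n=56
After step 4: c=49, n=56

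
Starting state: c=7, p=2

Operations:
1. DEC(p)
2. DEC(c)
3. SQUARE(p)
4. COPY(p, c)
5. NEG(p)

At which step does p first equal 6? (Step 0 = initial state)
Step 4

Tracing p:
Initial: p = 2
After step 1: p = 1
After step 2: p = 1
After step 3: p = 1
After step 4: p = 6 ← first occurrence
After step 5: p = -6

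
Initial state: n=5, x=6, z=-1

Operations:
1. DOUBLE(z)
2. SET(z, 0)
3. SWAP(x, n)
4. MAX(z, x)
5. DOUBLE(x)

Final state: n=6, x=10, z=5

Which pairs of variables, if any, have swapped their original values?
None

Comparing initial and final values:
z: -1 → 5
x: 6 → 10
n: 5 → 6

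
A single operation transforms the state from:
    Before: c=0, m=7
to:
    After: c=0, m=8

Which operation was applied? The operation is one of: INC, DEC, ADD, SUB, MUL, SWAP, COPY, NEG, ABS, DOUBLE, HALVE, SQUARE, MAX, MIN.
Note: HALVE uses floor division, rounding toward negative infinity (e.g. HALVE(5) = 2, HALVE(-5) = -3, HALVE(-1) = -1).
INC(m)

Analyzing the change:
Before: c=0, m=7
After: c=0, m=8
Variable m changed from 7 to 8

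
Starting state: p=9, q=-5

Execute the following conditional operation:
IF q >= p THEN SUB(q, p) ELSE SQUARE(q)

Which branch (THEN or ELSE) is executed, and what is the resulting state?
Branch: ELSE, Final state: p=9, q=25

Evaluating condition: q >= p
q = -5, p = 9
Condition is False, so ELSE branch executes
After SQUARE(q): p=9, q=25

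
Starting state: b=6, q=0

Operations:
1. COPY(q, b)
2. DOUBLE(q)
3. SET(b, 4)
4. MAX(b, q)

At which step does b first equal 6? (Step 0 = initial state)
Step 0

Tracing b:
Initial: b = 6 ← first occurrence
After step 1: b = 6
After step 2: b = 6
After step 3: b = 4
After step 4: b = 12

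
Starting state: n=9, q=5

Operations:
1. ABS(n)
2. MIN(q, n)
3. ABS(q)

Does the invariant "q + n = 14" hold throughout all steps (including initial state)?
Yes

The invariant holds at every step.

State at each step:
Initial: n=9, q=5
After step 1: n=9, q=5
After step 2: n=9, q=5
After step 3: n=9, q=5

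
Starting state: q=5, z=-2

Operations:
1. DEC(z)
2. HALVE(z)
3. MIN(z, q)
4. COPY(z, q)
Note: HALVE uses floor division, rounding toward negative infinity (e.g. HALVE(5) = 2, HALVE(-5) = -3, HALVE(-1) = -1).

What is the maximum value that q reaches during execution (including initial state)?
5

Values of q at each step:
Initial: q = 5 ← maximum
After step 1: q = 5
After step 2: q = 5
After step 3: q = 5
After step 4: q = 5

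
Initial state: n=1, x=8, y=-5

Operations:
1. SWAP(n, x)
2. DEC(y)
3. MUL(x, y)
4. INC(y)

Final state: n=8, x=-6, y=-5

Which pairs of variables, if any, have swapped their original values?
None

Comparing initial and final values:
y: -5 → -5
x: 8 → -6
n: 1 → 8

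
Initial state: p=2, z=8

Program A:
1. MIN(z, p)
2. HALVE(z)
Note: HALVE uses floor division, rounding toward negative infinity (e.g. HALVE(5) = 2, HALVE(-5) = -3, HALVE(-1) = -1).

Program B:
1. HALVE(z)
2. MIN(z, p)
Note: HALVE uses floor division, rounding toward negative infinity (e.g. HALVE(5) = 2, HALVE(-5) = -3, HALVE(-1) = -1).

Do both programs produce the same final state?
No

Program A final state: p=2, z=1
Program B final state: p=2, z=2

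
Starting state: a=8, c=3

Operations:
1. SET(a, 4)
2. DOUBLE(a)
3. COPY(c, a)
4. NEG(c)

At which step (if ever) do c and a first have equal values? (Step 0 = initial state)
Step 3

c and a first become equal after step 3.

Comparing values at each step:
Initial: c=3, a=8
After step 1: c=3, a=4
After step 2: c=3, a=8
After step 3: c=8, a=8 ← equal!
After step 4: c=-8, a=8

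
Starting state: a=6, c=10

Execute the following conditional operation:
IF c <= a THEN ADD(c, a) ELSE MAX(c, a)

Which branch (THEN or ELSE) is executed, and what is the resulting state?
Branch: ELSE, Final state: a=6, c=10

Evaluating condition: c <= a
c = 10, a = 6
Condition is False, so ELSE branch executes
After MAX(c, a): a=6, c=10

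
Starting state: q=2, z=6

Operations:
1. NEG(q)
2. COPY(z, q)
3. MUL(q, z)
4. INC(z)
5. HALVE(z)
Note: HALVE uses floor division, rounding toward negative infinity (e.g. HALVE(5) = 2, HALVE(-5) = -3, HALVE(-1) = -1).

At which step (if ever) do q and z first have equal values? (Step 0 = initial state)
Step 2

q and z first become equal after step 2.

Comparing values at each step:
Initial: q=2, z=6
After step 1: q=-2, z=6
After step 2: q=-2, z=-2 ← equal!
After step 3: q=4, z=-2
After step 4: q=4, z=-1
After step 5: q=4, z=-1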